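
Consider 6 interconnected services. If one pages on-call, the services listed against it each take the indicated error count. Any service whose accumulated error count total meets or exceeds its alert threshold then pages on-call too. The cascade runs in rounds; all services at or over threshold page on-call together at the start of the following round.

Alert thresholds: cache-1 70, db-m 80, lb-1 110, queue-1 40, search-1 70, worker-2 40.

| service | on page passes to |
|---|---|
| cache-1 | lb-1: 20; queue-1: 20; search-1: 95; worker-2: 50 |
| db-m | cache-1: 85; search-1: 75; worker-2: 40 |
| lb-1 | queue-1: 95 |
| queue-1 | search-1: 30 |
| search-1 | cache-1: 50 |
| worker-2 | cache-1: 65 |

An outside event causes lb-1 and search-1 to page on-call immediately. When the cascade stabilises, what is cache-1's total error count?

Round 1 — lb-1, search-1 page on-call (initial).
  cache-1: +50 → 50 < 70
  queue-1: +95 → 95 ≥ 40
Round 2 — queue-1 pages on-call.
No further pages.

50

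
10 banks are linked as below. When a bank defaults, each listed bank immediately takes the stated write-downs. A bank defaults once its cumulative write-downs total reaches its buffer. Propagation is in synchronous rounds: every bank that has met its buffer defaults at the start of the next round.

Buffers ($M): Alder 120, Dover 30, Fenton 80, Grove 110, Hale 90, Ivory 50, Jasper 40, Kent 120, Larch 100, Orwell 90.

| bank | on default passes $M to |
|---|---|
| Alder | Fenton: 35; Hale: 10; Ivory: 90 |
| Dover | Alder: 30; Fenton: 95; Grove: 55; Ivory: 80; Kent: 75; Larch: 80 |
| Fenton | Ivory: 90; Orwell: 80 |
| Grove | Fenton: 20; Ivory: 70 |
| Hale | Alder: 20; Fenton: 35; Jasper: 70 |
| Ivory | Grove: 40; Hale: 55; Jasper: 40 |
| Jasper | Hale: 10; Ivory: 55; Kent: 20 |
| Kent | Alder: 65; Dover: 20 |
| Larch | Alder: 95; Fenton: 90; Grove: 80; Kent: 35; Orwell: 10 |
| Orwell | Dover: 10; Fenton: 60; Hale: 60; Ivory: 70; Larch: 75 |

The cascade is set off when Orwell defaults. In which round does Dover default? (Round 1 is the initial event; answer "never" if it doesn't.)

never

Round 1 — Orwell defaults (initial).
  Dover: +10 → 10 < 30
  Fenton: +60 → 60 < 80
  Hale: +60 → 60 < 90
  Ivory: +70 → 70 ≥ 50
  Larch: +75 → 75 < 100
Round 2 — Ivory defaults.
  Grove: +40 → 40 < 110
  Hale: +55 → 115 ≥ 90
  Jasper: +40 → 40 ≥ 40
Round 3 — Hale, Jasper default.
  Alder: +20 → 20 < 120
  Fenton: +35 → 95 ≥ 80
  Kent: +20 → 20 < 120
Round 4 — Fenton defaults.
No further defaults.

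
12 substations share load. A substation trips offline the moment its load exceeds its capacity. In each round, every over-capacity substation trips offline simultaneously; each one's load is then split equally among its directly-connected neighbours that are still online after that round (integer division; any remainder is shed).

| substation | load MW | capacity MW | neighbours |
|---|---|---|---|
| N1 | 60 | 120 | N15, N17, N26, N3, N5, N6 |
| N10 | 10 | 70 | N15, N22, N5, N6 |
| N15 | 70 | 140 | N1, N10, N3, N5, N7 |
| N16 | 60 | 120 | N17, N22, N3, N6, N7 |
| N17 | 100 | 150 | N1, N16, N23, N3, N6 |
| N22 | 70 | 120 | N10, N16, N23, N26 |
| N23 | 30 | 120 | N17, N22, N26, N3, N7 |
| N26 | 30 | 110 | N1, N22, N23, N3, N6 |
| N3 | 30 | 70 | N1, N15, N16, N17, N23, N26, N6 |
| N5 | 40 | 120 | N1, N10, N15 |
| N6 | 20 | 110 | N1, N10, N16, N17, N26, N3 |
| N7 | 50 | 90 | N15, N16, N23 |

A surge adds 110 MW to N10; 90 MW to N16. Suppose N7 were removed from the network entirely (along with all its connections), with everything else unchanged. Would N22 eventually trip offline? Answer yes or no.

With N7 removed:
Round 1 — N10 at 120 > 70; N16 at 150 > 120. N10, N16 trip offline.
  N10 sheds 120 MW to N15, N22, N5, N6: 30 each.
    N15: 70+30 = 100 ≤ 140
    N22: 70+30 = 100 ≤ 120
    N5: 40+30 = 70 ≤ 120
    N6: 20+30 = 50 ≤ 110
  N16 sheds 150 MW to N17, N22, N3, N6: 37 each (2 lost).
    N17: 100+37 = 137 ≤ 150
    N22: 100+37 = 137 > 120
    N3: 30+37 = 67 ≤ 70
    N6: 50+37 = 87 ≤ 110
Round 2 — N22 trips offline.
  N22 sheds 137 MW to N23, N26: 68 each (1 lost).
    N23: 30+68 = 98 ≤ 120
    N26: 30+68 = 98 ≤ 110
No further trips.

yes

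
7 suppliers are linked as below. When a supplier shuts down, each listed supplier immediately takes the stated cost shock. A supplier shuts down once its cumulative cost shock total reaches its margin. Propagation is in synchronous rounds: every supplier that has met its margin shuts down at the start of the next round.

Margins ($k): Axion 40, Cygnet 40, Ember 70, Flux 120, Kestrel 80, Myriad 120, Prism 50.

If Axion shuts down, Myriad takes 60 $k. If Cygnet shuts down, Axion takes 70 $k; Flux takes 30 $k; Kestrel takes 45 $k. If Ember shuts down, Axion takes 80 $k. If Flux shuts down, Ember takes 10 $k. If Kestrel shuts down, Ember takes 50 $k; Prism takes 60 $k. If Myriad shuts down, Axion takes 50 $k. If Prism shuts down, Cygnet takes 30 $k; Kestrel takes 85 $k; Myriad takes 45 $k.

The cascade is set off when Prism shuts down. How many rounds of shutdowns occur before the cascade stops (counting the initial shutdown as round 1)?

Round 1 — Prism shuts down (initial).
  Cygnet: +30 → 30 < 40
  Kestrel: +85 → 85 ≥ 80
  Myriad: +45 → 45 < 120
Round 2 — Kestrel shuts down.
  Ember: +50 → 50 < 70
No further shutdowns.

2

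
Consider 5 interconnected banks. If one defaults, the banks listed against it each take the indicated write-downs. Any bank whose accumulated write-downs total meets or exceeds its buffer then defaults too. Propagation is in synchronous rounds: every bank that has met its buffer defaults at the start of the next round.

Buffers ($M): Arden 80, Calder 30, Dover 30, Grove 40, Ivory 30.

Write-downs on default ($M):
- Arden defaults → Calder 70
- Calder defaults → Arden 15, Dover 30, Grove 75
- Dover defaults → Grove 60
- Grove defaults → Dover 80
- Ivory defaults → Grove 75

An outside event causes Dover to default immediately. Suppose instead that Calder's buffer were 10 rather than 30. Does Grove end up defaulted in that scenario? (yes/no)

yes

With Calder's buffer at 10:
Round 1 — Dover defaults (initial).
  Grove: +60 → 60 ≥ 40
Round 2 — Grove defaults.
No further defaults.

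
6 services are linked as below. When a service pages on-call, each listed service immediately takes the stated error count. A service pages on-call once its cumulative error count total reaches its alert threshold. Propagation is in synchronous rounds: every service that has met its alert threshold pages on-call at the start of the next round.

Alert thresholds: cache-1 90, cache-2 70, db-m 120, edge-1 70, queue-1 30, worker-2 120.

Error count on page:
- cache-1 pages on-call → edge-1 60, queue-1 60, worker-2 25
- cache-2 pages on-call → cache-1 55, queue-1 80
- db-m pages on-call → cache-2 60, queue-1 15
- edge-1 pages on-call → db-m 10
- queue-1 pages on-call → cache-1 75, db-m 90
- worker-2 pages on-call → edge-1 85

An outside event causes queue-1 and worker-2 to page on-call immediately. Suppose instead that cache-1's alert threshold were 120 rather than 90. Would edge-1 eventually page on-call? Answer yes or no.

With cache-1's alert threshold at 120:
Round 1 — queue-1, worker-2 page on-call (initial).
  cache-1: +75 → 75 < 120
  db-m: +90 → 90 < 120
  edge-1: +85 → 85 ≥ 70
Round 2 — edge-1 pages on-call.
  db-m: +10 → 100 < 120
No further pages.

yes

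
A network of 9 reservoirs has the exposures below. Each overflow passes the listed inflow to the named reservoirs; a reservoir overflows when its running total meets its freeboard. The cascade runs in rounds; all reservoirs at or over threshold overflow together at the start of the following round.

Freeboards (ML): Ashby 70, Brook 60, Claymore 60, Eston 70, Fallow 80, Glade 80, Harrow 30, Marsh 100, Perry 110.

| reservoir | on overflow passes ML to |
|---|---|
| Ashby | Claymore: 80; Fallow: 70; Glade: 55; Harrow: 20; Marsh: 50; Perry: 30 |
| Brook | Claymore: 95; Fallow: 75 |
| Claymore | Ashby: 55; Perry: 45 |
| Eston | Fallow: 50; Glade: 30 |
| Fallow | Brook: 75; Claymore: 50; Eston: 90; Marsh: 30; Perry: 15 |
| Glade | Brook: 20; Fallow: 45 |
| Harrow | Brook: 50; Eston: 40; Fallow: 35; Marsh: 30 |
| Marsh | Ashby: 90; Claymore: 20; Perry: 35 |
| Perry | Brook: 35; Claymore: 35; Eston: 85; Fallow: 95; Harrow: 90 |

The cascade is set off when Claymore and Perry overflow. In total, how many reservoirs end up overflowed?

6

Round 1 — Claymore, Perry overflow (initial).
  Ashby: +55 → 55 < 70
  Brook: +35 → 35 < 60
  Eston: +85 → 85 ≥ 70
  Fallow: +95 → 95 ≥ 80
  Harrow: +90 → 90 ≥ 30
Round 2 — Eston, Fallow, Harrow overflow.
  Brook: +75+50 → 160 ≥ 60
  Glade: +30 → 30 < 80
  Marsh: +30+30 → 60 < 100
Round 3 — Brook overflows.
No further overflows.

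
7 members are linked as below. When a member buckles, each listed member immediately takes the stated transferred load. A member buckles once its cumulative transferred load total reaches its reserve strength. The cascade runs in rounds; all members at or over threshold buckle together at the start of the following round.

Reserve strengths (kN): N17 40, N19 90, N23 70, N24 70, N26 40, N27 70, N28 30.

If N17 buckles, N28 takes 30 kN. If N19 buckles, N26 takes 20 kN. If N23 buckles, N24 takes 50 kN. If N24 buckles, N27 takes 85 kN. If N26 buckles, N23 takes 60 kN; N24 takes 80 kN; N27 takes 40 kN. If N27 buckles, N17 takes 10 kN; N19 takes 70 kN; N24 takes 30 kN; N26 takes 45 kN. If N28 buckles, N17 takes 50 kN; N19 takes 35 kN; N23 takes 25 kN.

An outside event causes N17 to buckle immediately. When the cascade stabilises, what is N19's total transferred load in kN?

35

Round 1 — N17 buckles (initial).
  N28: +30 → 30 ≥ 30
Round 2 — N28 buckles.
  N19: +35 → 35 < 90
  N23: +25 → 25 < 70
No further bucklings.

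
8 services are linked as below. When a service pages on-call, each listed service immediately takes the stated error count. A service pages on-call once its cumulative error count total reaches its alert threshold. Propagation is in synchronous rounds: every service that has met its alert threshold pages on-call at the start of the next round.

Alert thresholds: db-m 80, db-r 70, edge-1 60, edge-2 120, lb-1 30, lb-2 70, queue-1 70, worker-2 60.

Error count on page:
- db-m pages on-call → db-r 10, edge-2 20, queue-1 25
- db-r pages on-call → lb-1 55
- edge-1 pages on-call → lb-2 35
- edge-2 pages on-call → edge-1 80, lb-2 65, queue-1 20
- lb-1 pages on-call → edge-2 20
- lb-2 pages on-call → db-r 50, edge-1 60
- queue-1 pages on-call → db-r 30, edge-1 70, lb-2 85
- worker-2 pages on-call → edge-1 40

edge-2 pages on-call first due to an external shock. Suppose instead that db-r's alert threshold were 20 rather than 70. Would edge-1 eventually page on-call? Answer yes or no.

yes

With db-r's alert threshold at 20:
Round 1 — edge-2 pages on-call (initial).
  edge-1: +80 → 80 ≥ 60
  lb-2: +65 → 65 < 70
  queue-1: +20 → 20 < 70
Round 2 — edge-1 pages on-call.
  lb-2: +35 → 100 ≥ 70
Round 3 — lb-2 pages on-call.
  db-r: +50 → 50 ≥ 20
Round 4 — db-r pages on-call.
  lb-1: +55 → 55 ≥ 30
Round 5 — lb-1 pages on-call.
No further pages.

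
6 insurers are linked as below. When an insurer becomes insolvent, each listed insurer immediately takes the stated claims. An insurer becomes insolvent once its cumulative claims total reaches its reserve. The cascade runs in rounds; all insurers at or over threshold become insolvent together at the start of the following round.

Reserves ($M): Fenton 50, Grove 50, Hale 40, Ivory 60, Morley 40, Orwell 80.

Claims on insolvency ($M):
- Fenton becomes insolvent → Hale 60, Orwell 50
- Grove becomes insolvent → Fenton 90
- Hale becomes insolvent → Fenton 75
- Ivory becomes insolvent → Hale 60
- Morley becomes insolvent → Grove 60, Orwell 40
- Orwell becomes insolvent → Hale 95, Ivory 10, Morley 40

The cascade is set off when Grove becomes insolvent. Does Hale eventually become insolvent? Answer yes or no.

Round 1 — Grove becomes insolvent (initial).
  Fenton: +90 → 90 ≥ 50
Round 2 — Fenton becomes insolvent.
  Hale: +60 → 60 ≥ 40
  Orwell: +50 → 50 < 80
Round 3 — Hale becomes insolvent.
No further insolvencies.

yes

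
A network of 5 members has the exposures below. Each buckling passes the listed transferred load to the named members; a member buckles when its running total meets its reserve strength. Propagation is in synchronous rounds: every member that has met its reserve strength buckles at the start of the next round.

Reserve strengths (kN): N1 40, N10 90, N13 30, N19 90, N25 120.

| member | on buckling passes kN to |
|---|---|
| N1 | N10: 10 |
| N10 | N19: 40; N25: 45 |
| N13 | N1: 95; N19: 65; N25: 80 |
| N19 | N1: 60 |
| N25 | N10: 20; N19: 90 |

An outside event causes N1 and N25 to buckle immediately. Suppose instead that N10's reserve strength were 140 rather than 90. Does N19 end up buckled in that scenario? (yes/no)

With N10's reserve strength at 140:
Round 1 — N1, N25 buckle (initial).
  N10: +10+20 → 30 < 140
  N19: +90 → 90 ≥ 90
Round 2 — N19 buckles.
No further bucklings.

yes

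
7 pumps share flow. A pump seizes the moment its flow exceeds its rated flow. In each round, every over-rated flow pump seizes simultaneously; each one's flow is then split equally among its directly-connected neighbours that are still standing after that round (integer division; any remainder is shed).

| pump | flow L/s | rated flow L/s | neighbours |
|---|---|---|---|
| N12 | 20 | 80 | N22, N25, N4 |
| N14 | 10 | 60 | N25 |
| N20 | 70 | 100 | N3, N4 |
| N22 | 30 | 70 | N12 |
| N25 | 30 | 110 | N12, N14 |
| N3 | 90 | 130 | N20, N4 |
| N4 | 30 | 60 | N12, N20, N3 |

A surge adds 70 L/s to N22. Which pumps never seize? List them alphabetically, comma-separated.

Round 1 — N22 at 100 > 70. N22 seizes.
  N22 sheds 100 L/s to N12: 100 each.
    N12: 20+100 = 120 > 80
Round 2 — N12 seizes.
  N12 sheds 120 L/s to N25, N4: 60 each.
    N25: 30+60 = 90 ≤ 110
    N4: 30+60 = 90 > 60
Round 3 — N4 seizes.
  N4 sheds 90 L/s to N20, N3: 45 each.
    N20: 70+45 = 115 > 100
    N3: 90+45 = 135 > 130
Round 4 — N20, N3 seize.
  N20 sheds 115 L/s: no online neighbours, lost.
  N3 sheds 135 L/s: no online neighbours, lost.
No further seizures.

N14, N25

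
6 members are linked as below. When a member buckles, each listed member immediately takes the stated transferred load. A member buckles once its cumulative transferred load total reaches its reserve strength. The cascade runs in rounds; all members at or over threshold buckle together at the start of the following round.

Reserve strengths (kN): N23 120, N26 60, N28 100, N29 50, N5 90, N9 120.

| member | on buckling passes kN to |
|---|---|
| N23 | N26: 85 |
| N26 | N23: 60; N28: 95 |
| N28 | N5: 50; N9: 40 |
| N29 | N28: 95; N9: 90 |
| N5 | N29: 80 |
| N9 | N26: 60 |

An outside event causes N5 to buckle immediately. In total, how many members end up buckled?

2

Round 1 — N5 buckles (initial).
  N29: +80 → 80 ≥ 50
Round 2 — N29 buckles.
  N28: +95 → 95 < 100
  N9: +90 → 90 < 120
No further bucklings.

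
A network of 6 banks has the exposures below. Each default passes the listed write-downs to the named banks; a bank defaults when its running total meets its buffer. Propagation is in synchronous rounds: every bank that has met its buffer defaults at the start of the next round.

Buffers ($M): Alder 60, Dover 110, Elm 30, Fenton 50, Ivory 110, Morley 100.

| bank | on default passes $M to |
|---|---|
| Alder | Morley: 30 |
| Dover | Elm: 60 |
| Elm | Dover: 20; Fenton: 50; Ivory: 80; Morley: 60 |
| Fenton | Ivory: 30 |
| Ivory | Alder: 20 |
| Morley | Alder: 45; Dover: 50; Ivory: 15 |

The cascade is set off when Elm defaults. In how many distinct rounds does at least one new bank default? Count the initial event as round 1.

3

Round 1 — Elm defaults (initial).
  Dover: +20 → 20 < 110
  Fenton: +50 → 50 ≥ 50
  Ivory: +80 → 80 < 110
  Morley: +60 → 60 < 100
Round 2 — Fenton defaults.
  Ivory: +30 → 110 ≥ 110
Round 3 — Ivory defaults.
  Alder: +20 → 20 < 60
No further defaults.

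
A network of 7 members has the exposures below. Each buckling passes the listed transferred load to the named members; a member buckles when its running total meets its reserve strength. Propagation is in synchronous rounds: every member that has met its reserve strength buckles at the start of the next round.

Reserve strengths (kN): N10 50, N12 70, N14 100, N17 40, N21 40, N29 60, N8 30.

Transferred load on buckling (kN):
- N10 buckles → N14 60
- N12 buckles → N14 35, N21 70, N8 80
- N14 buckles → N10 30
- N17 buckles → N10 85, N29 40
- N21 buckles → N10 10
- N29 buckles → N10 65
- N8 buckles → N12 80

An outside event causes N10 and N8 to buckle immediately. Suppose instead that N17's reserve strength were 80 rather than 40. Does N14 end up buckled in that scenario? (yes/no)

no

With N17's reserve strength at 80:
Round 1 — N10, N8 buckle (initial).
  N12: +80 → 80 ≥ 70
  N14: +60 → 60 < 100
Round 2 — N12 buckles.
  N14: +35 → 95 < 100
  N21: +70 → 70 ≥ 40
Round 3 — N21 buckles.
No further bucklings.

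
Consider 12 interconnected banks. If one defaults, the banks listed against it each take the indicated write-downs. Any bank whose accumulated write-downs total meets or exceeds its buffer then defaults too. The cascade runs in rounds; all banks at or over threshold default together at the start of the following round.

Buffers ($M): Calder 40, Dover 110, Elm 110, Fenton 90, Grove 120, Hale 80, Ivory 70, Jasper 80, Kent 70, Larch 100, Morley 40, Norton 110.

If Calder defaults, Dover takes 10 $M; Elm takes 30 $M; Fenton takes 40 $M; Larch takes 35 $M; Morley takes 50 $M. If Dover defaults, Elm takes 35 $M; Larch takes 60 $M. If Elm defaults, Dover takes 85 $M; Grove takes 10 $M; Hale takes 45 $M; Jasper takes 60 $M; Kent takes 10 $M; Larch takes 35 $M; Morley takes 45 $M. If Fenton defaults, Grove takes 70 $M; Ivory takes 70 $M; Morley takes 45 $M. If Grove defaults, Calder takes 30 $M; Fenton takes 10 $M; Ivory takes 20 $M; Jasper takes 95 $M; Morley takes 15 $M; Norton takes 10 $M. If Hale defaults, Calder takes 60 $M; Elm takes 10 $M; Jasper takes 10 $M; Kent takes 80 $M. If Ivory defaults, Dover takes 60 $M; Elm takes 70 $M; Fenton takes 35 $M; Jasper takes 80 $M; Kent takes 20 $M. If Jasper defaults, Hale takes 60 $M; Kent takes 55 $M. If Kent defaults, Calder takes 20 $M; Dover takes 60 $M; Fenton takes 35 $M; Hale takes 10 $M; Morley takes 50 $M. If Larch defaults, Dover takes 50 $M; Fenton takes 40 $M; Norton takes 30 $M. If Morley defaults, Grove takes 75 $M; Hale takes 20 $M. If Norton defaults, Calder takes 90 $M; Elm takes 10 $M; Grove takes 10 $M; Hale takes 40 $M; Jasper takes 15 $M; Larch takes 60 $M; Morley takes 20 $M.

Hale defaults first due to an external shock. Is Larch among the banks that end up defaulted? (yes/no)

no

Round 1 — Hale defaults (initial).
  Calder: +60 → 60 ≥ 40
  Elm: +10 → 10 < 110
  Jasper: +10 → 10 < 80
  Kent: +80 → 80 ≥ 70
Round 2 — Calder, Kent default.
  Dover: +10+60 → 70 < 110
  Elm: +30 → 40 < 110
  Fenton: +40+35 → 75 < 90
  Larch: +35 → 35 < 100
  Morley: +50+50 → 100 ≥ 40
Round 3 — Morley defaults.
  Grove: +75 → 75 < 120
No further defaults.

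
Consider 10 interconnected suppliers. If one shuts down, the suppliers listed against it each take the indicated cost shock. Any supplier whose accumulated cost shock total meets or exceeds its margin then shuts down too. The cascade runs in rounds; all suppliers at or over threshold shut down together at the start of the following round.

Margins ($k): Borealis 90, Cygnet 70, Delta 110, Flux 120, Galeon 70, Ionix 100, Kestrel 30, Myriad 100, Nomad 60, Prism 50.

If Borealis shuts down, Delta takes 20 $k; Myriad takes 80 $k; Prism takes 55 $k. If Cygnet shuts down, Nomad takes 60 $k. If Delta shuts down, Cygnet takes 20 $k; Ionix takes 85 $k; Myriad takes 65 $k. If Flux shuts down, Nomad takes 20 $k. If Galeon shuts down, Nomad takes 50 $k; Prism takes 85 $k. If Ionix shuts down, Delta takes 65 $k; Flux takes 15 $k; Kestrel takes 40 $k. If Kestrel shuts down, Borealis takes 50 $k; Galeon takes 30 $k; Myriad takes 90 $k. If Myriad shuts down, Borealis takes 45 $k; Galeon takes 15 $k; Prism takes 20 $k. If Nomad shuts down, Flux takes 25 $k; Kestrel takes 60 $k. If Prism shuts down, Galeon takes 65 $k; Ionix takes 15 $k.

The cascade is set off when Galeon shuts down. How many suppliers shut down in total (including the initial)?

2

Round 1 — Galeon shuts down (initial).
  Nomad: +50 → 50 < 60
  Prism: +85 → 85 ≥ 50
Round 2 — Prism shuts down.
  Ionix: +15 → 15 < 100
No further shutdowns.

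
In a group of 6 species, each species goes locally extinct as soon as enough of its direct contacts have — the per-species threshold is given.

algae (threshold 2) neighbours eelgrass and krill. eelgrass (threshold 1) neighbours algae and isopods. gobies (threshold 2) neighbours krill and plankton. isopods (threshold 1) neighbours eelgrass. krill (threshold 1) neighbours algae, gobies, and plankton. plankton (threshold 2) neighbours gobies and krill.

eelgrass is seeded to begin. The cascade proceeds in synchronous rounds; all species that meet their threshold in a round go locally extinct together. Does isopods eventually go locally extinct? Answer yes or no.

yes

Round 1 — eelgrass goes locally extinct (initial).
Round 2 — checking thresholds:
  algae: 1 of 2 neighbours < 2, below threshold.
  isopods: 1 of 1 neighbours ≥ 1, goes locally extinct.
Round 3 — no new extinctions; cascade stops.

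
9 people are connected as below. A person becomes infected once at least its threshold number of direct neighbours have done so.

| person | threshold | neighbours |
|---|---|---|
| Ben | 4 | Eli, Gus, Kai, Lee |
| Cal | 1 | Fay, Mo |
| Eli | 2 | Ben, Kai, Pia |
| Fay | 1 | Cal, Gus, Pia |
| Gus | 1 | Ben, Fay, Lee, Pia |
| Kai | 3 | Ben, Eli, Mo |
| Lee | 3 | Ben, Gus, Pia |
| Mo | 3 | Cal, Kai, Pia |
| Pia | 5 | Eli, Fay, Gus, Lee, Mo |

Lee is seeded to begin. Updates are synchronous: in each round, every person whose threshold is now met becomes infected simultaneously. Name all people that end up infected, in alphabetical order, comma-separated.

Round 1 — Lee becomes infected (initial).
Round 2 — checking thresholds:
  Ben: 1 of 4 neighbours < 4, not yet.
  Gus: 1 of 4 neighbours ≥ 1, becomes infected.
  Pia: 1 of 5 neighbours < 5, not yet.
Round 3 — checking thresholds:
  Ben: 2 of 4 neighbours < 4, not yet.
  Fay: 1 of 3 neighbours ≥ 1, becomes infected.
  Pia: 2 of 5 neighbours < 5, not yet.
Round 4 — checking thresholds:
  Ben: 2 of 4 neighbours < 4, not yet.
  Cal: 1 of 2 neighbours ≥ 1, becomes infected.
  Pia: 3 of 5 neighbours < 5, not yet.
Round 5 — no new infections; cascade stops.

Cal, Fay, Gus, Lee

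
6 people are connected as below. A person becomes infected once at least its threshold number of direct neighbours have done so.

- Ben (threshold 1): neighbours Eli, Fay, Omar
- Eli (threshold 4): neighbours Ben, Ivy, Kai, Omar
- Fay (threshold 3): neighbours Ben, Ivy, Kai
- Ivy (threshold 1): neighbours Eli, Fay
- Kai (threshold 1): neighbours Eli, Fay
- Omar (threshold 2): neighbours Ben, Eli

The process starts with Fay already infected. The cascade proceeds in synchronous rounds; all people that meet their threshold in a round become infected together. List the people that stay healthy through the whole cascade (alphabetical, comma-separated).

Round 1 — Fay becomes infected (initial).
Round 2 — checking thresholds:
  Ben: 1 of 3 neighbours ≥ 1, becomes infected.
  Ivy: 1 of 2 neighbours ≥ 1, becomes infected.
  Kai: 1 of 2 neighbours ≥ 1, becomes infected.
Round 3 — no new infections; cascade stops.

Eli, Omar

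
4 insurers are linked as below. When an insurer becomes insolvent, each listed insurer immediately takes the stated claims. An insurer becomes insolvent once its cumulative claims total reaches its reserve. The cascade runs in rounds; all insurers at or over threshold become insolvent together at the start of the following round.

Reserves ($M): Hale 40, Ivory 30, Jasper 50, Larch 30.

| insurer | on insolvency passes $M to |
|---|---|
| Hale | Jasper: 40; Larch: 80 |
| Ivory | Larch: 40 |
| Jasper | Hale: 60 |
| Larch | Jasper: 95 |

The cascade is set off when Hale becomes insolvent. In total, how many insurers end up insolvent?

3

Round 1 — Hale becomes insolvent (initial).
  Jasper: +40 → 40 < 50
  Larch: +80 → 80 ≥ 30
Round 2 — Larch becomes insolvent.
  Jasper: +95 → 135 ≥ 50
Round 3 — Jasper becomes insolvent.
No further insolvencies.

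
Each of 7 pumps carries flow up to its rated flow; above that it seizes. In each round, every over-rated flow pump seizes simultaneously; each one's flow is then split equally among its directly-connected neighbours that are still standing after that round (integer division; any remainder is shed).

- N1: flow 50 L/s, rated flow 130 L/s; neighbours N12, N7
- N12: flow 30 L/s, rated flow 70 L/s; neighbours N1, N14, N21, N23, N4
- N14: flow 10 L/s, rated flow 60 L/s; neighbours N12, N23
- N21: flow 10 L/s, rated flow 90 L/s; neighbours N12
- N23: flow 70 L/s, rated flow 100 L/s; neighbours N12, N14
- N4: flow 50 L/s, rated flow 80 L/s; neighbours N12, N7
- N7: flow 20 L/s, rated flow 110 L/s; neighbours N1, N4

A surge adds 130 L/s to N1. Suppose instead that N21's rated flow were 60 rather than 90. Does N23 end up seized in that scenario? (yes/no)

With N21's rated flow at 60:
Round 1 — N1 at 180 > 130. N1 seizes.
  N1 sheds 180 L/s to N12, N7: 90 each.
    N12: 30+90 = 120 > 70
    N7: 20+90 = 110 ≤ 110
Round 2 — N12 seizes.
  N12 sheds 120 L/s to N14, N21, N23, N4: 30 each.
    N14: 10+30 = 40 ≤ 60
    N21: 10+30 = 40 ≤ 60
    N23: 70+30 = 100 ≤ 100
    N4: 50+30 = 80 ≤ 80
No further seizures.

no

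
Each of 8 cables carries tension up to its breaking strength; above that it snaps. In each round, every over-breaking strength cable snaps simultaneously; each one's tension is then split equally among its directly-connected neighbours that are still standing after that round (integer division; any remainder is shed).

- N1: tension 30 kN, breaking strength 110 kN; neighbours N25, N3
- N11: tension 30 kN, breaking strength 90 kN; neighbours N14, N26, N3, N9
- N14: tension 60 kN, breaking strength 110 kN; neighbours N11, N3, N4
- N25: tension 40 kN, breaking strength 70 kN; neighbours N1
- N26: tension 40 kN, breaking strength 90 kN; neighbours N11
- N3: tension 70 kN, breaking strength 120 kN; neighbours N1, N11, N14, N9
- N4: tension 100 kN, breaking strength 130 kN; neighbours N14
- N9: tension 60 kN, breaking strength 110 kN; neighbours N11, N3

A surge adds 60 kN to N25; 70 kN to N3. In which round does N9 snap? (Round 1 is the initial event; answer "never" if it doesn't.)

Round 1 — N25 at 100 > 70; N3 at 140 > 120. N25, N3 snap.
  N25 sheds 100 kN to N1: 100 each.
    N1: 30+100 = 130 > 110
  N3 sheds 140 kN to N1, N11, N14, N9: 35 each.
    N1: 130+35 = 165 > 110
    N11: 30+35 = 65 ≤ 90
    N14: 60+35 = 95 ≤ 110
    N9: 60+35 = 95 ≤ 110
Round 2 — N1 snaps.
  N1 sheds 165 kN: no online neighbours, lost.
No further breaks.

never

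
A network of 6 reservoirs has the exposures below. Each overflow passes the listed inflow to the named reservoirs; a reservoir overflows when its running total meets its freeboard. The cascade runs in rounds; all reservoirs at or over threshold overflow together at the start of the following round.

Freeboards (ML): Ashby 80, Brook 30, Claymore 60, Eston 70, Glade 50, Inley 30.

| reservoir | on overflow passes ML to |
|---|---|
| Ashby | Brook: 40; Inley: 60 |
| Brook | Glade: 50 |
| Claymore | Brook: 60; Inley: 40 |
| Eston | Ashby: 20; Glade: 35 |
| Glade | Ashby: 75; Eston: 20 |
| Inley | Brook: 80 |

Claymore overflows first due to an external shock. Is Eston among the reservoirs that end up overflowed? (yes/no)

no

Round 1 — Claymore overflows (initial).
  Brook: +60 → 60 ≥ 30
  Inley: +40 → 40 ≥ 30
Round 2 — Brook, Inley overflow.
  Glade: +50 → 50 ≥ 50
Round 3 — Glade overflows.
  Ashby: +75 → 75 < 80
  Eston: +20 → 20 < 70
No further overflows.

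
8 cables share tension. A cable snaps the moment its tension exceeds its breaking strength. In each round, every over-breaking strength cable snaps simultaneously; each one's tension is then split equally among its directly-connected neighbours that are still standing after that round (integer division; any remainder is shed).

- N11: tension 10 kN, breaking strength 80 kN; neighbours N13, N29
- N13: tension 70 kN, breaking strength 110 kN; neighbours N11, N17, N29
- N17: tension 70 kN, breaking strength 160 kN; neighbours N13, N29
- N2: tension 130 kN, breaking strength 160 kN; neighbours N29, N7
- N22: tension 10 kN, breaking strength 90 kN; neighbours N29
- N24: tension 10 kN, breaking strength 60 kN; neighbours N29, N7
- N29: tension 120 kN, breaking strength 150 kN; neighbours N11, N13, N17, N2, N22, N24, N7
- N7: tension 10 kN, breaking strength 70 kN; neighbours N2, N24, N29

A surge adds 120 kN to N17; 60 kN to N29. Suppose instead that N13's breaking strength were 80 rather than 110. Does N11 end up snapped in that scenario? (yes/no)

yes

With N13's breaking strength at 80:
Round 1 — N17 at 190 > 160; N29 at 180 > 150. N17, N29 snap.
  N17 sheds 190 kN to N13: 190 each.
    N13: 70+190 = 260 > 80
  N29 sheds 180 kN to N11, N13, N2, N22, N24, N7: 30 each.
    N11: 10+30 = 40 ≤ 80
    N13: 260+30 = 290 > 80
    N2: 130+30 = 160 ≤ 160
    N22: 10+30 = 40 ≤ 90
    N24: 10+30 = 40 ≤ 60
    N7: 10+30 = 40 ≤ 70
Round 2 — N13 snaps.
  N13 sheds 290 kN to N11: 290 each.
    N11: 40+290 = 330 > 80
Round 3 — N11 snaps.
  N11 sheds 330 kN: no online neighbours, lost.
No further breaks.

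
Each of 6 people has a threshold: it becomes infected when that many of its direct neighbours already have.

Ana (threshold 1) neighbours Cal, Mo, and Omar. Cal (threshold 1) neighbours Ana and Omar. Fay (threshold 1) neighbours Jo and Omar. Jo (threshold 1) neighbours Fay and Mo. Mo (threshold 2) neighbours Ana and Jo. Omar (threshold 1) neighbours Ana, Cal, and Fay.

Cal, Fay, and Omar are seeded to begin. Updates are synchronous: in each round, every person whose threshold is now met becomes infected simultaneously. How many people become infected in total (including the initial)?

Round 1 — Cal, Fay, Omar become infected (initial).
Round 2 — checking thresholds:
  Ana: 2 of 3 neighbours ≥ 1, becomes infected.
  Jo: 1 of 2 neighbours ≥ 1, becomes infected.
Round 3 — checking thresholds:
  Mo: 2 of 2 neighbours ≥ 2, becomes infected.
Round 4 — no new infections; cascade stops.

6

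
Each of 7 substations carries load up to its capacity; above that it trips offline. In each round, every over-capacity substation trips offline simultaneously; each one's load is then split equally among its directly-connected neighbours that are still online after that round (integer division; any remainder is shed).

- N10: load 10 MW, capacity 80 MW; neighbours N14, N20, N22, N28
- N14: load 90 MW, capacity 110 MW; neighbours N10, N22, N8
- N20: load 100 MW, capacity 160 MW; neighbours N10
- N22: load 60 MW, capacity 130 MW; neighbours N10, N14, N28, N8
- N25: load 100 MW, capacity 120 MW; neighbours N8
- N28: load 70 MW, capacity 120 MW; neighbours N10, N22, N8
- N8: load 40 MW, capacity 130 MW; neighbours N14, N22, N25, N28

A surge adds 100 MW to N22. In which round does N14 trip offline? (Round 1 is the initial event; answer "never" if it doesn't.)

Round 1 — N22 at 160 > 130. N22 trips offline.
  N22 sheds 160 MW to N10, N14, N28, N8: 40 each.
    N10: 10+40 = 50 ≤ 80
    N14: 90+40 = 130 > 110
    N28: 70+40 = 110 ≤ 120
    N8: 40+40 = 80 ≤ 130
Round 2 — N14 trips offline.
  N14 sheds 130 MW to N10, N8: 65 each.
    N10: 50+65 = 115 > 80
    N8: 80+65 = 145 > 130
Round 3 — N10, N8 trip offline.
  N10 sheds 115 MW to N20, N28: 57 each (1 lost).
    N20: 100+57 = 157 ≤ 160
    N28: 110+57 = 167 > 120
  N8 sheds 145 MW to N25, N28: 72 each (1 lost).
    N25: 100+72 = 172 > 120
    N28: 167+72 = 239 > 120
Round 4 — N25, N28 trip offline.
  N25 sheds 172 MW: no online neighbours, lost.
  N28 sheds 239 MW: no online neighbours, lost.
No further trips.

2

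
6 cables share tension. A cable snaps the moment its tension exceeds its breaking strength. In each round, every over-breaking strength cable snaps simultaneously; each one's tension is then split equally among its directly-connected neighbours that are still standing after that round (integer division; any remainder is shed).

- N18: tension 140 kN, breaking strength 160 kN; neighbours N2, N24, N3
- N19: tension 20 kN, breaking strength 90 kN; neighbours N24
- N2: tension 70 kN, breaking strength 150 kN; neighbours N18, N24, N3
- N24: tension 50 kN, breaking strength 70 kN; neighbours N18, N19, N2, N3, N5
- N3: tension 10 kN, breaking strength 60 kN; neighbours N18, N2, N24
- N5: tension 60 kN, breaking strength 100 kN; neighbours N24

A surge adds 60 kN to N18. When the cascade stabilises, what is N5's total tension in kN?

98

Round 1 — N18 at 200 > 160. N18 snaps.
  N18 sheds 200 kN to N2, N24, N3: 66 each (2 lost).
    N2: 70+66 = 136 ≤ 150
    N24: 50+66 = 116 > 70
    N3: 10+66 = 76 > 60
Round 2 — N24, N3 snap.
  N24 sheds 116 kN to N19, N2, N5: 38 each (2 lost).
    N19: 20+38 = 58 ≤ 90
    N2: 136+38 = 174 > 150
    N5: 60+38 = 98 ≤ 100
  N3 sheds 76 kN to N2: 76 each.
    N2: 174+76 = 250 > 150
Round 3 — N2 snaps.
  N2 sheds 250 kN: no online neighbours, lost.
No further breaks.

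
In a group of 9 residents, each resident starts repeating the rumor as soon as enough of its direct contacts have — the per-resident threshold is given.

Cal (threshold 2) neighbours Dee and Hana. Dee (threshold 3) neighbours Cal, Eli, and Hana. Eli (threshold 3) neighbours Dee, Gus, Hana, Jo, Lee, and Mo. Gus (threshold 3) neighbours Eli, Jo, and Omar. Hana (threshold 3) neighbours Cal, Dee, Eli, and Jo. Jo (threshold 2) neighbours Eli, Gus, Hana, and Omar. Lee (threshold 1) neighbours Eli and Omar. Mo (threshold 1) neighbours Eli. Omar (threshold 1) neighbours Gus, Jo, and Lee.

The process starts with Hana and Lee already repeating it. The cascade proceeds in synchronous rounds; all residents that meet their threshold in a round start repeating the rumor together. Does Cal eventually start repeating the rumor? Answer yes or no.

Round 1 — Hana, Lee start repeating the rumor (initial).
Round 2 — checking thresholds:
  Cal: 1 of 2 neighbours < 2, below threshold.
  Dee: 1 of 3 neighbours < 3, below threshold.
  Eli: 2 of 6 neighbours < 3, below threshold.
  Jo: 1 of 4 neighbours < 2, below threshold.
  Omar: 1 of 3 neighbours ≥ 1, starts repeating the rumor.
Round 3 — checking thresholds:
  Cal: 1 of 2 neighbours < 2, below threshold.
  Dee: 1 of 3 neighbours < 3, below threshold.
  Eli: 2 of 6 neighbours < 3, below threshold.
  Gus: 1 of 3 neighbours < 3, below threshold.
  Jo: 2 of 4 neighbours ≥ 2, starts repeating the rumor.
Round 4 — checking thresholds:
  Cal: 1 of 2 neighbours < 2, below threshold.
  Dee: 1 of 3 neighbours < 3, below threshold.
  Eli: 3 of 6 neighbours ≥ 3, starts repeating the rumor.
  Gus: 2 of 3 neighbours < 3, below threshold.
Round 5 — checking thresholds:
  Cal: 1 of 2 neighbours < 2, below threshold.
  Dee: 2 of 3 neighbours < 3, below threshold.
  Gus: 3 of 3 neighbours ≥ 3, starts repeating the rumor.
  Mo: 1 of 1 neighbours ≥ 1, starts repeating the rumor.
Round 6 — no new spreads; cascade stops.

no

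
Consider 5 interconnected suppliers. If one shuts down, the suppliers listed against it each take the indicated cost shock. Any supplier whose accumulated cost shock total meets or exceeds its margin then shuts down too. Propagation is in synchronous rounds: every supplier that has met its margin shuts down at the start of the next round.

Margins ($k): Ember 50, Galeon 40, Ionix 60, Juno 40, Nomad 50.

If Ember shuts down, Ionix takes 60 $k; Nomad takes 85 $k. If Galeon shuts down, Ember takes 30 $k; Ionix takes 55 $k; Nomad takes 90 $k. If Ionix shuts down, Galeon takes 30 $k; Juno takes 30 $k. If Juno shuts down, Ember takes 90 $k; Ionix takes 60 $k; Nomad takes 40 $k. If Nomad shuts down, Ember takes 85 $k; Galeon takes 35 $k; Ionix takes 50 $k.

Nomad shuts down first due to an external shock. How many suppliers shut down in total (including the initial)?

4

Round 1 — Nomad shuts down (initial).
  Ember: +85 → 85 ≥ 50
  Galeon: +35 → 35 < 40
  Ionix: +50 → 50 < 60
Round 2 — Ember shuts down.
  Ionix: +60 → 110 ≥ 60
Round 3 — Ionix shuts down.
  Galeon: +30 → 65 ≥ 40
  Juno: +30 → 30 < 40
Round 4 — Galeon shuts down.
No further shutdowns.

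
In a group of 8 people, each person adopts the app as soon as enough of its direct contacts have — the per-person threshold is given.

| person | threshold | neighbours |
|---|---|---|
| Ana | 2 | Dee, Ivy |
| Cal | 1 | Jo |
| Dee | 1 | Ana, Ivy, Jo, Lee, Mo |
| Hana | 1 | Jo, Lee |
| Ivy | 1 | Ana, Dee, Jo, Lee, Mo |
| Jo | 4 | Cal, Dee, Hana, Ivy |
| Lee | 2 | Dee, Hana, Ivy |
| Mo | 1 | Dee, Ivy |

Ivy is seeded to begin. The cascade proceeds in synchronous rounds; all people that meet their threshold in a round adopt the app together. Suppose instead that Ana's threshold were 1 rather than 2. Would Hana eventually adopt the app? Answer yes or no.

With Ana's threshold at 1:
Round 1 — Ivy adopts the app (initial).
Round 2 — checking thresholds:
  Ana: 1 of 2 neighbours ≥ 1, adopts the app.
  Dee: 1 of 5 neighbours ≥ 1, adopts the app.
  Jo: 1 of 4 neighbours < 4, not yet.
  Lee: 1 of 3 neighbours < 2, not yet.
  Mo: 1 of 2 neighbours ≥ 1, adopts the app.
Round 3 — checking thresholds:
  Jo: 2 of 4 neighbours < 4, not yet.
  Lee: 2 of 3 neighbours ≥ 2, adopts the app.
Round 4 — checking thresholds:
  Hana: 1 of 2 neighbours ≥ 1, adopts the app.
  Jo: 2 of 4 neighbours < 4, not yet.
Round 5 — no new adoptions; cascade stops.

yes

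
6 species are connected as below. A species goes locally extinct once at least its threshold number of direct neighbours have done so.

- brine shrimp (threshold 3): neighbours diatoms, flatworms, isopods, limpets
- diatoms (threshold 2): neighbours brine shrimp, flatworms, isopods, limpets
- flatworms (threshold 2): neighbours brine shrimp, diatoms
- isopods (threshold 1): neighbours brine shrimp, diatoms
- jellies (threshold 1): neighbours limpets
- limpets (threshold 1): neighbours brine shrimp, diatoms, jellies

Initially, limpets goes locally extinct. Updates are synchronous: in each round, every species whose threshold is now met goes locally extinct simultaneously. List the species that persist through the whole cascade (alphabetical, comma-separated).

brine shrimp, diatoms, flatworms, isopods

Round 1 — limpets goes locally extinct (initial).
Round 2 — checking thresholds:
  brine shrimp: 1 of 4 neighbours < 3, holds.
  diatoms: 1 of 4 neighbours < 2, holds.
  jellies: 1 of 1 neighbours ≥ 1, goes locally extinct.
Round 3 — no new extinctions; cascade stops.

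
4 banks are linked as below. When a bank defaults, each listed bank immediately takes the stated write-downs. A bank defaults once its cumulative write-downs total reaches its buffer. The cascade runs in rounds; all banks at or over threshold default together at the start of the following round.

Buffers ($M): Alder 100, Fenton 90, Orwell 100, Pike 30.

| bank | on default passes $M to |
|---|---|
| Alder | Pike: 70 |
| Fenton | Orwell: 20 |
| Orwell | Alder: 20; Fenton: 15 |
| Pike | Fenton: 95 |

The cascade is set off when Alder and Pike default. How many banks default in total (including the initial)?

Round 1 — Alder, Pike default (initial).
  Fenton: +95 → 95 ≥ 90
Round 2 — Fenton defaults.
  Orwell: +20 → 20 < 100
No further defaults.

3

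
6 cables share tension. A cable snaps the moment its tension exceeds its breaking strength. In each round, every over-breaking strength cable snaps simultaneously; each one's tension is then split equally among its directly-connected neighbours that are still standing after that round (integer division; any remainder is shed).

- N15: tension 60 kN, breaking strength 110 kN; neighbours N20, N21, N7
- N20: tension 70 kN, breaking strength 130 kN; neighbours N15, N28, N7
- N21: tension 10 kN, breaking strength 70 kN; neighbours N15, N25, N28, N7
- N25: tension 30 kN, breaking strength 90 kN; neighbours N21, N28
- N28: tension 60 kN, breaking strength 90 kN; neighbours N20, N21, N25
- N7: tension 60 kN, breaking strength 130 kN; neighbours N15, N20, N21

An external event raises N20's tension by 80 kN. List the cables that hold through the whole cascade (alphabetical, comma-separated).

N15, N21, N25, N7

Round 1 — N20 at 150 > 130. N20 snaps.
  N20 sheds 150 kN to N15, N28, N7: 50 each.
    N15: 60+50 = 110 ≤ 110
    N28: 60+50 = 110 > 90
    N7: 60+50 = 110 ≤ 130
Round 2 — N28 snaps.
  N28 sheds 110 kN to N21, N25: 55 each.
    N21: 10+55 = 65 ≤ 70
    N25: 30+55 = 85 ≤ 90
No further breaks.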